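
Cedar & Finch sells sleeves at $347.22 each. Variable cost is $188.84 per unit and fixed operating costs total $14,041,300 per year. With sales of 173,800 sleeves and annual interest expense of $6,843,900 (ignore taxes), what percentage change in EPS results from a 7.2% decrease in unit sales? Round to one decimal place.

-29.8%

Contribution at this volume is 173,800 × $158.38 = $27,526,444.00.
Subtracting fixed costs: EBIT = $27,526,444.00 − $14,041,300 = $13,485,144.00.
After interest of $6,843,900.00, pre-tax earnings = $6,641,244.00.
DCL = total CM / (EBIT − I) = $27,526,444.00 / $6,641,244.00 = 4.1448.
%ΔEPS = DCL × %ΔSales = 4.1448 × -7.2% = -29.8%.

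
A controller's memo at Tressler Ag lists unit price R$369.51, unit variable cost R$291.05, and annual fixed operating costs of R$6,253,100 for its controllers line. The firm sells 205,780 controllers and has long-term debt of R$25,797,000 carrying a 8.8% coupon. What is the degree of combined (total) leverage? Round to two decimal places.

Contribution at this volume is 205,780 × R$78.46 = R$16,145,498.80.
Subtracting fixed costs: EBIT = R$16,145,498.80 − R$6,253,100 = R$9,892,398.80. Interest = R$2,270,136.00.
DOL = R$16,145,498.80 ÷ R$9,892,398.80 = 1.6321; DFL = R$9,892,398.80 ÷ R$7,622,262.80 = 1.2978.
Combined leverage = 1.6321 × 1.2978 = 2.1181.

2.12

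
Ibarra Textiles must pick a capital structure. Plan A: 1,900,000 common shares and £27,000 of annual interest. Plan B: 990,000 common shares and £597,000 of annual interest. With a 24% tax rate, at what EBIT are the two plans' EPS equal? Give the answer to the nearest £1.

£1,217,110

At indifference, (EBIT − 27,000)(1 − t)/1,900,000 = (EBIT − 597,000)(1 − t)/990,000.
Cancelling (1 − t) and cross-multiplying: 990,000·(EBIT − 27,000) = 1,900,000·(EBIT − 597,000).
Solving, EBIT = (597,000·1,900,000 − 27,000·990,000) / (1,900,000 − 990,000) = 1,107,570,000,000 / 910,000 = 1,217,109.89.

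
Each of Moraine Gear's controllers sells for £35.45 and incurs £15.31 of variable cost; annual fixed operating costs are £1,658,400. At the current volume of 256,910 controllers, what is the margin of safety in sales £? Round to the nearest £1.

£6,188,379

Each unit contributes £35.45 − £15.31 = £20.14. Break-even units = £1,658,400 ÷ £20.14 = 82,343.59; break-even revenue = 82,343.59 × £35.45 = £2,919,080.44.
Actual sales revenue = 256,910 × £35.45 = £9,107,459.50.
Margin of safety = £9,107,459.50 − £2,919,080.44 = £6,188,379.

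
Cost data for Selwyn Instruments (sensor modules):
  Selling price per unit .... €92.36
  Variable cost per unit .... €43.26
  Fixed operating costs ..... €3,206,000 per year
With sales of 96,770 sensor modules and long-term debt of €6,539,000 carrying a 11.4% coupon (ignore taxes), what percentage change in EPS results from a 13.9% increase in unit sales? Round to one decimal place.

+82.6%

Contribution at this volume is 96,770 × €49.10 = €4,751,407.00.
Operating income = contribution − fixed costs = €4,751,407.00 − €3,206,000 = €1,545,407.00.
Interest = €745,446.00, so EBIT − I = €799,961.00.
DCL = total CM / (EBIT − I) = €4,751,407.00 / €799,961.00 = 5.9395.
%ΔEPS = DCL × %ΔSales = 5.9395 × +13.9% = +82.6%.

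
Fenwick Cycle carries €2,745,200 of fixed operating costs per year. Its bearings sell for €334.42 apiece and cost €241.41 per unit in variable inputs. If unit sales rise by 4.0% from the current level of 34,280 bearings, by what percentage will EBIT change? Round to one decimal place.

Contribution at this volume is 34,280 × €93.01 = €3,188,382.80.
Subtracting fixed costs: EBIT = €3,188,382.80 − €2,745,200 = €443,182.80.
DOL = contribution ÷ EBIT = €3,188,382.80 ÷ €443,182.80 = 7.1943.
%ΔEBIT = DOL × %ΔSales = 7.1943 × +4.0% = +28.8%.

+28.8%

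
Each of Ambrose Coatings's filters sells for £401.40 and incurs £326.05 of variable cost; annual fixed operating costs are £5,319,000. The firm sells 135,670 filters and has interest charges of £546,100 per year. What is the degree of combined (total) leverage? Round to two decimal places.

2.35

Total contribution margin = 135,670 × £75.35 = £10,222,734.50.
EBIT = £10,222,734.50 − £5,319,000 = £4,903,734.50. Interest = £546,100.00, so EBIT − I = £4,357,634.50.
Degree of total leverage = total CM / (EBIT − interest) = £10,222,734.50 / £4,357,634.50 = 2.3459.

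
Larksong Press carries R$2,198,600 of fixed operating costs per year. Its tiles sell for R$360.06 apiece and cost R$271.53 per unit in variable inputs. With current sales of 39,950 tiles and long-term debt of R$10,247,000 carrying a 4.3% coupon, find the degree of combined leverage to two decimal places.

Total contribution margin = 39,950 × R$88.53 = R$3,536,773.50.
EBIT = R$3,536,773.50 − R$2,198,600 = R$1,338,173.50. Interest = R$440,621.00, so EBIT − I = R$897,552.50.
Degree of total leverage = total CM / (EBIT − interest) = R$3,536,773.50 / R$897,552.50 = 3.9405.

3.94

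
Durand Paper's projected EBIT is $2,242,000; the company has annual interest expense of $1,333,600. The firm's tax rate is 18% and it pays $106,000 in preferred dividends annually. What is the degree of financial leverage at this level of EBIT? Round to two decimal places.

2.88

Annual interest charges come to $1,333,600.00.
Preferred dividends grossed up pre-tax: $106,000 / (1 − 0.18) = $129,268.29.
DFL = EBIT ÷ [EBIT − I − D_p/(1−t)] = $2,242,000 ÷ [$2,242,000 − $1,333,600.00 − $129,268.29] = $2,242,000 ÷ $779,131.71 = 2.8776.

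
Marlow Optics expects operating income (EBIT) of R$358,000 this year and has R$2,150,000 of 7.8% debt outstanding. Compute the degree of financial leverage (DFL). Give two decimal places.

Interest = R$167,700.00.
DFL = EBIT ÷ (EBIT − I) = R$358,000 ÷ (R$358,000 − R$167,700.00) = R$358,000 ÷ R$190,300.00 = 1.8812.

1.88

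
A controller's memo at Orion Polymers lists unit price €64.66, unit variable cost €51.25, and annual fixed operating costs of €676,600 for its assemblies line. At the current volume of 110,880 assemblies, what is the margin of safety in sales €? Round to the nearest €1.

Each unit contributes €64.66 − €51.25 = €13.41. Break-even units = €676,600 ÷ €13.41 = 50,454.88; break-even revenue = 50,454.88 × €64.66 = €3,262,412.83.
Current sales = 110,880 × €64.66 = €7,169,500.80.
Margin of safety = €7,169,500.80 − €3,262,412.83 = €3,907,088.

€3,907,088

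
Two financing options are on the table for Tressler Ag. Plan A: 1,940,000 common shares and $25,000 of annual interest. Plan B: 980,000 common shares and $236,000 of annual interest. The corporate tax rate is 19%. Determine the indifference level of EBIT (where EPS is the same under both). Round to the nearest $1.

$451,396

At indifference, (EBIT − 25,000)(1 − t)/1,940,000 = (EBIT − 236,000)(1 − t)/980,000.
The (1 − t) factor cancels: (EBIT − 25,000) × 980,000 = (EBIT − 236,000) × 1,940,000.
EBIT × (1,940,000 − 980,000) = 236,000 × 1,940,000 − 25,000 × 980,000 = 433,340,000,000, so EBIT = 433,340,000,000 ÷ 960,000 = 451,395.83.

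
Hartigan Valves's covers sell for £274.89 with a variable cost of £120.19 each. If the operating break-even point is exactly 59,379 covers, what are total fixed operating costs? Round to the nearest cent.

£9,185,931.30

Unit CM = price − variable cost = £274.89 − £120.19 = £154.70.
Since BE = FC / CM, FC = 59,379 × £154.70 = £9,185,931.30.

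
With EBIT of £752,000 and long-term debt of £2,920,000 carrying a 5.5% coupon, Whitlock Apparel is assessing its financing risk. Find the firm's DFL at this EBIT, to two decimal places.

1.27

Interest = £160,600.00.
DFL = EBIT ÷ (EBIT − I) = £752,000 ÷ (£752,000 − £160,600.00) = £752,000 ÷ £591,400.00 = 1.2716.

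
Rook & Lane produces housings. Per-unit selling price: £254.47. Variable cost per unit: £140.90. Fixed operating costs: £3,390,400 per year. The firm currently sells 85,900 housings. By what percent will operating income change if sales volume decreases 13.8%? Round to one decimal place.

-21.2%

At 85,900 units, contribution = 85,900 × £113.57 = £9,755,663.00.
Operating income = contribution − fixed costs = £9,755,663.00 − £3,390,400 = £6,365,263.00.
DOL = contribution ÷ EBIT = £9,755,663.00 ÷ £6,365,263.00 = 1.5326.
So EBIT moves 1.5326 × (-13.8%) = -21.2%.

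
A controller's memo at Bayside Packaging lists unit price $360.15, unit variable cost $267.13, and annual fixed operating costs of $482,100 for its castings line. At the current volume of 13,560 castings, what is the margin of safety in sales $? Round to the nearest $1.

Each unit contributes $360.15 − $267.13 = $93.02. Break-even units = $482,100 ÷ $93.02 = 5,182.76; break-even revenue = 5,182.76 × $360.15 = $1,866,569.72.
Current sales = 13,560 × $360.15 = $4,883,634.00.
Margin of safety = $4,883,634.00 − $1,866,569.72 = $3,017,064.

$3,017,064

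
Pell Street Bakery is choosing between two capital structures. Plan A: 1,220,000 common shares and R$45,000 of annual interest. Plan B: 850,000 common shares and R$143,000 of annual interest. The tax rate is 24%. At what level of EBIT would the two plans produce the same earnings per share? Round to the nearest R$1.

R$368,135

Set EPS_A = EPS_B: (EBIT − R$45,000)(1 − 0.24) ÷ 1,220,000 = (EBIT − R$143,000)(1 − 0.24) ÷ 850,000.
Cancelling (1 − t) and cross-multiplying: 850,000·(EBIT − 45,000) = 1,220,000·(EBIT − 143,000).
EBIT × (1,220,000 − 850,000) = 143,000 × 1,220,000 − 45,000 × 850,000 = 136,210,000,000, so EBIT = 136,210,000,000 ÷ 370,000 = 368,135.14.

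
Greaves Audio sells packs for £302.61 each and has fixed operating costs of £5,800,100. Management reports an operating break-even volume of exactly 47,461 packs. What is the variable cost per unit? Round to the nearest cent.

At break-even, FC = Q × (P − VC), so P − VC = £5,800,100 ÷ 47,461 = £122.2077.
Variable cost per unit = £302.61 − £122.2077 = £180.40.

£180.40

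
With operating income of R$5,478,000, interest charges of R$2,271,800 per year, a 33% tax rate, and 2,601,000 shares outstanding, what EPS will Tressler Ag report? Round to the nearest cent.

R$0.83

Pre-tax income = R$5,478,000 − R$2,271,800.00 = R$3,206,200.00.
Net income = R$3,206,200.00 × (1 − 0.33) = R$2,148,154.00.
Per share: R$2,148,154.00 / 2,601,000 shares = R$0.83.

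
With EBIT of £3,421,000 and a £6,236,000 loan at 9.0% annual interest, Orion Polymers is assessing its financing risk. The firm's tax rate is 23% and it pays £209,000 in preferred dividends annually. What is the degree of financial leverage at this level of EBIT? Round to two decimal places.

Annual interest charges come to £561,240.00.
Preferred dividends grossed up pre-tax: £209,000 / (1 − 0.23) = £271,428.57.
DFL = EBIT ÷ [EBIT − I − D_p/(1−t)] = £3,421,000 ÷ [£3,421,000 − £561,240.00 − £271,428.57] = £3,421,000 ÷ £2,588,331.43 = 1.3217.

1.32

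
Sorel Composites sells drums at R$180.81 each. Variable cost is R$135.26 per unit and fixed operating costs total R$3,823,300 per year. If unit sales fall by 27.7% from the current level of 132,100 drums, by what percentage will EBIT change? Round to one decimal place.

-76.0%

At 132,100 units, contribution = 132,100 × R$45.55 = R$6,017,155.00.
Operating income = contribution − fixed costs = R$6,017,155.00 − R$3,823,300 = R$2,193,855.00.
So DOL = total CM / EBIT = R$6,017,155.00 / R$2,193,855.00 = 2.7427.
Operating income changes by 2.7427 × -27.7% = -76.0%.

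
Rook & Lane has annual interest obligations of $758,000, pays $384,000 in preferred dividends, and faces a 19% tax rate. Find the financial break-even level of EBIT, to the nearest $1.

$1,232,074

Preferred dividends are paid after tax, so their pre-tax equivalent is $384,000 ÷ (1 − 0.19) = $474,074.07.
Financial break-even EBIT = interest + D_p ÷ (1 − t) = $758,000 + $474,074.07 = $1,232,074.07.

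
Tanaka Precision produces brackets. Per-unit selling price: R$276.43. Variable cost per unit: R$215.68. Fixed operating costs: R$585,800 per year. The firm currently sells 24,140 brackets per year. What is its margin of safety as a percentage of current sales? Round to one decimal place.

60.1%

Contribution margin per unit = R$276.43 − R$215.68 = R$60.75. Break-even units = R$585,800 ÷ R$60.75 = 9,642.80; break-even revenue = 9,642.80 × R$276.43 = R$2,665,558.75.
Current sales = 24,140 × R$276.43 = R$6,673,020.20.
Margin of safety = (R$6,673,020.20 − R$2,665,558.75) ÷ R$6,673,020.20 = 60.1%.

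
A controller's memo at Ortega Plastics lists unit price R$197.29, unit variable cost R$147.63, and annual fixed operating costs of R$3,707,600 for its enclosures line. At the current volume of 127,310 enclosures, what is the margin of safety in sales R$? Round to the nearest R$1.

Each unit contributes R$197.29 − R$147.63 = R$49.66. Break-even units = R$3,707,600 ÷ R$49.66 = 74,659.69; break-even revenue = 74,659.69 × R$197.29 = R$14,729,609.42.
Current sales = 127,310 × R$197.29 = R$25,116,989.90.
Margin of safety = R$25,116,989.90 − R$14,729,609.42 = R$10,387,380.

R$10,387,380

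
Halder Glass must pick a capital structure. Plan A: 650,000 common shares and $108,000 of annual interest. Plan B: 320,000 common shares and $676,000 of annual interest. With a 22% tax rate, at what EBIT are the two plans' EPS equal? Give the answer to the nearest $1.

At indifference, (EBIT − 108,000)(1 − t)/650,000 = (EBIT − 676,000)(1 − t)/320,000.
Cancelling (1 − t) and cross-multiplying: 320,000·(EBIT − 108,000) = 650,000·(EBIT − 676,000).
EBIT × (650,000 − 320,000) = 676,000 × 650,000 − 108,000 × 320,000 = 404,840,000,000, so EBIT = 404,840,000,000 ÷ 330,000 = 1,226,787.88.

$1,226,788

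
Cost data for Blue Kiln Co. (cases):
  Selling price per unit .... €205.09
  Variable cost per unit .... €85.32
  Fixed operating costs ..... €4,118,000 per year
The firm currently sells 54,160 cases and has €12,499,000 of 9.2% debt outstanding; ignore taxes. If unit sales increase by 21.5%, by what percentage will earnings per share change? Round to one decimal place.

Contribution at this volume is 54,160 × €119.77 = €6,486,743.20.
Subtracting fixed costs: EBIT = €6,486,743.20 − €4,118,000 = €2,368,743.20.
Interest = €1,149,908.00, so EBIT − I = €1,218,835.20.
Degree of combined leverage = contribution ÷ (EBIT − I) = €6,486,743.20 ÷ €1,218,835.20 = 5.3221.
EPS therefore changes by 5.3221 × (+21.5%) = +114.4%.

+114.4%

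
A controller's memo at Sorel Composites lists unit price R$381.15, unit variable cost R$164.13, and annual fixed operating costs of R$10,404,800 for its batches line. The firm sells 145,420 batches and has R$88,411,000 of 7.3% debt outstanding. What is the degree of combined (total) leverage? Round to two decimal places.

2.15

Contribution at this volume is 145,420 × R$217.02 = R$31,559,048.40.
Subtracting fixed costs: EBIT = R$31,559,048.40 − R$10,404,800 = R$21,154,248.40. Interest = R$6,454,003.00, so EBIT − I = R$14,700,245.40.
Degree of total leverage = total CM / (EBIT − interest) = R$31,559,048.40 / R$14,700,245.40 = 2.1468.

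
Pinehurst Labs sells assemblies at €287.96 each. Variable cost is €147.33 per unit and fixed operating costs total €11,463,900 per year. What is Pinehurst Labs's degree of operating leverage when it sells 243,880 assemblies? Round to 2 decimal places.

At 243,880 units, contribution = 243,880 × €140.63 = €34,296,844.40.
Operating income = contribution − fixed costs = €34,296,844.40 − €11,463,900 = €22,832,944.40.
So DOL = total CM / EBIT = €34,296,844.40 / €22,832,944.40 = 1.5021.

1.50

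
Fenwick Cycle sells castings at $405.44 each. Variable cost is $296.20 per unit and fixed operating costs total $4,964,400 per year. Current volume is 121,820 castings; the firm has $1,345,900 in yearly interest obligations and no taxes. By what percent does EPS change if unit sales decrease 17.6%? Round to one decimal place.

Contribution at this volume is 121,820 × $109.24 = $13,307,616.80.
Operating income = contribution − fixed costs = $13,307,616.80 − $4,964,400 = $8,343,216.80.
After interest of $1,345,900.00, pre-tax earnings = $6,997,316.80.
Degree of combined leverage = contribution ÷ (EBIT − I) = $13,307,616.80 ÷ $6,997,316.80 = 1.9018.
EPS therefore changes by 1.9018 × (-17.6%) = -33.5%.

-33.5%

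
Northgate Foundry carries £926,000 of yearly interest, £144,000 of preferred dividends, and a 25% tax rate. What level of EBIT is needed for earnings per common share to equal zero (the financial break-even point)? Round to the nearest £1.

£1,118,000

Preferred dividends are paid after tax, so their pre-tax equivalent is £144,000 ÷ (1 − 0.25) = £192,000.00.
EPS = 0 when EBIT covers interest plus the pre-tax preferred burden: £926,000 + £192,000.00 = £1,118,000.00.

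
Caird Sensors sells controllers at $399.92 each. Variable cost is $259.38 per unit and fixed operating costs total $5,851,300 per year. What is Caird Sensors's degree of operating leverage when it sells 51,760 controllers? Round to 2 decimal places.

At 51,760 units, contribution = 51,760 × $140.54 = $7,274,350.40.
EBIT = $7,274,350.40 − $5,851,300 = $1,423,050.40.
Degree of operating leverage = $7,274,350.40 / $1,423,050.40 = 5.1118.

5.11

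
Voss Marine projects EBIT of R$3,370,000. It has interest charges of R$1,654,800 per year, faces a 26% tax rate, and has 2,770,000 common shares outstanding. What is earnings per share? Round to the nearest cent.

Interest = R$1,654,800.00, so EBT = R$3,370,000 − R$1,654,800.00 = R$1,715,200.00.
Net income = R$1,715,200.00 × (1 − 0.26) = R$1,269,248.00.
EPS = R$1,269,248.00 ÷ 2,770,000 = R$0.46.

R$0.46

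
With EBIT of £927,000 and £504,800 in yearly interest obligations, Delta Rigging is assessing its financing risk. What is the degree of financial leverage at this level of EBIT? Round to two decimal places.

2.20

Interest = £504,800.00.
DFL = EBIT ÷ (EBIT − I) = £927,000 ÷ (£927,000 − £504,800.00) = £927,000 ÷ £422,200.00 = 2.1956.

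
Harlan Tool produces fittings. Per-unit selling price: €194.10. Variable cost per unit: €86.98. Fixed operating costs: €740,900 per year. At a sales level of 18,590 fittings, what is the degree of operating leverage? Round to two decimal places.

At 18,590 units, contribution = 18,590 × €107.12 = €1,991,360.80.
Subtracting fixed costs: EBIT = €1,991,360.80 − €740,900 = €1,250,460.80.
So DOL = total CM / EBIT = €1,991,360.80 / €1,250,460.80 = 1.5925.

1.59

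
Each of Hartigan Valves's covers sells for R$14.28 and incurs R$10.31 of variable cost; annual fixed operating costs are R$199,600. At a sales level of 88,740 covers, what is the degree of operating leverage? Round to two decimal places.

Contribution at this volume is 88,740 × R$3.97 = R$352,297.80.
Operating income = contribution − fixed costs = R$352,297.80 − R$199,600 = R$152,697.80.
Degree of operating leverage = R$352,297.80 / R$152,697.80 = 2.3072.

2.31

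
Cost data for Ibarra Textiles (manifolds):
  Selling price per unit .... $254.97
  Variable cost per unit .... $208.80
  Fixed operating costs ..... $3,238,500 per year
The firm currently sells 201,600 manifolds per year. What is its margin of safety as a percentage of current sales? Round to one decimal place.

Unit CM = price − variable cost = $254.97 − $208.80 = $46.17. Break-even units = $3,238,500 ÷ $46.17 = 70,142.95; break-even revenue = 70,142.95 × $254.97 = $17,884,347.95.
Actual sales revenue = 201,600 × $254.97 = $51,401,952.00.
Margin of safety = ($51,401,952.00 − $17,884,347.95) ÷ $51,401,952.00 = 65.2%.

65.2%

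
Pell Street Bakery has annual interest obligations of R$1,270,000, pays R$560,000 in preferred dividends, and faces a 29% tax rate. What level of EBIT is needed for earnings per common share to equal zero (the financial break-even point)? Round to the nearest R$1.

Preferred dividends are paid after tax, so their pre-tax equivalent is R$560,000 ÷ (1 − 0.29) = R$788,732.39.
Financial break-even EBIT = interest + D_p ÷ (1 − t) = R$1,270,000 + R$788,732.39 = R$2,058,732.39.

R$2,058,732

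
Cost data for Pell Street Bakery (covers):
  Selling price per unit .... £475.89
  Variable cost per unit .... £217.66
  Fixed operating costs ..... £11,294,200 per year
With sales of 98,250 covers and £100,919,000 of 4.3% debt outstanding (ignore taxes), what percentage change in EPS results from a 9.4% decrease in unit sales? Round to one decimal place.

-24.5%

Total contribution margin = 98,250 × £258.23 = £25,371,097.50.
EBIT = £25,371,097.50 − £11,294,200 = £14,076,897.50.
Interest = £4,339,517.00, so EBIT − I = £9,737,380.50.
Degree of combined leverage = contribution ÷ (EBIT − I) = £25,371,097.50 ÷ £9,737,380.50 = 2.6055.
%ΔEPS = DCL × %ΔSales = 2.6055 × -9.4% = -24.5%.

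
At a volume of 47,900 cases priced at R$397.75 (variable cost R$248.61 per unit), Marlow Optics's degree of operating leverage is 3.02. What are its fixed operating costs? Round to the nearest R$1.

Total contribution margin = 47,900 × R$149.14 = R$7,143,806.00.
Since DOL = CM ÷ EBIT, EBIT = R$7,143,806.00 ÷ 3.02 = R$2,365,498.68.
And FC = contribution − EBIT = R$7,143,806.00 − R$2,365,498.68 = R$4,778,307.

R$4,778,307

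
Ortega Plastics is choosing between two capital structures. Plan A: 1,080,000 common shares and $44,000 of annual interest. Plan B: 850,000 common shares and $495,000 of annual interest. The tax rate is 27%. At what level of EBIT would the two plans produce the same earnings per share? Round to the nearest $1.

$2,161,739

At indifference, (EBIT − 44,000)(1 − t)/1,080,000 = (EBIT − 495,000)(1 − t)/850,000.
Cancelling (1 − t) and cross-multiplying: 850,000·(EBIT − 44,000) = 1,080,000·(EBIT − 495,000).
Solving, EBIT = (495,000·1,080,000 − 44,000·850,000) / (1,080,000 − 850,000) = 497,200,000,000 / 230,000 = 2,161,739.13.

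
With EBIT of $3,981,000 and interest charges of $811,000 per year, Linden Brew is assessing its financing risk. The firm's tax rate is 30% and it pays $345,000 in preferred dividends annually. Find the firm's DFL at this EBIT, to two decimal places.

Interest = $811,000.00.
Preferred dividends grossed up pre-tax: $345,000 / (1 − 0.30) = $492,857.14.
DFL = EBIT ÷ [EBIT − I − D_p/(1−t)] = $3,981,000 ÷ [$3,981,000 − $811,000.00 − $492,857.14] = $3,981,000 ÷ $2,677,142.86 = 1.4870.

1.49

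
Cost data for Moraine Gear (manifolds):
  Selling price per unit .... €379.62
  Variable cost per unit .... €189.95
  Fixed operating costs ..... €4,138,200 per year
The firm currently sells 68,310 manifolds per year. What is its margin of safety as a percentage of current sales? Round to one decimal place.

Unit CM = price − variable cost = €379.62 − €189.95 = €189.67. Break-even units = €4,138,200 ÷ €189.67 = 21,817.89; break-even revenue = 21,817.89 × €379.62 = €8,282,509.01.
Actual sales revenue = 68,310 × €379.62 = €25,931,842.20.
Margin of safety = (€25,931,842.20 − €8,282,509.01) ÷ €25,931,842.20 = 68.1%.

68.1%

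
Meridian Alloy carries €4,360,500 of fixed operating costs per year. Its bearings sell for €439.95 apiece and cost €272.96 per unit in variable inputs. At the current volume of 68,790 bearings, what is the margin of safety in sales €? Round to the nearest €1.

€18,776,036

Contribution margin per unit = €439.95 − €272.96 = €166.99. Break-even units = €4,360,500 ÷ €166.99 = 26,112.34; break-even revenue = 26,112.34 × €439.95 = €11,488,124.89.
Actual sales revenue = 68,790 × €439.95 = €30,264,160.50.
Margin of safety = €30,264,160.50 − €11,488,124.89 = €18,776,036.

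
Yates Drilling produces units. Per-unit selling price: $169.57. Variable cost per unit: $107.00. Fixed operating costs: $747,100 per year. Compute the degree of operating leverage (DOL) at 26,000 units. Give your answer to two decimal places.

Total contribution margin = 26,000 × $62.57 = $1,626,820.00.
EBIT = $1,626,820.00 − $747,100 = $879,720.00.
DOL = contribution ÷ EBIT = $1,626,820.00 ÷ $879,720.00 = 1.8492.

1.85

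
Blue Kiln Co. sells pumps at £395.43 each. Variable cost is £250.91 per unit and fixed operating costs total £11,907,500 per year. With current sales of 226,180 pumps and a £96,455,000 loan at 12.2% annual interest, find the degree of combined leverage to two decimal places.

3.63

At 226,180 units, contribution = 226,180 × £144.52 = £32,687,533.60.
Operating income = contribution − fixed costs = £32,687,533.60 − £11,907,500 = £20,780,033.60. Interest = £11,767,510.00.
DOL = £32,687,533.60 ÷ £20,780,033.60 = 1.5730; DFL = £20,780,033.60 ÷ £9,012,523.60 = 2.3057.
DCL = DOL × DFL = 1.5730 × 2.3057 = 3.6269.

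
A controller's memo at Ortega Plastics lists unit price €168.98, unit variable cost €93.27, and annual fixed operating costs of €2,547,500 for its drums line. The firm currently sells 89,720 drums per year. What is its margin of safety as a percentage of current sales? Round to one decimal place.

Contribution margin per unit = €168.98 − €93.27 = €75.71. Break-even units = €2,547,500 ÷ €75.71 = 33,648.13; break-even revenue = 33,648.13 × €168.98 = €5,685,861.18.
Actual sales revenue = 89,720 × €168.98 = €15,160,885.60.
Margin of safety = (€15,160,885.60 − €5,685,861.18) ÷ €15,160,885.60 = 62.5%.

62.5%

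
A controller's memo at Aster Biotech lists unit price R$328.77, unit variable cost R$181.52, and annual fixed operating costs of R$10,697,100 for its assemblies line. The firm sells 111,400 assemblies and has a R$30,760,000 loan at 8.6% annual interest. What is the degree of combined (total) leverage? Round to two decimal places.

5.36

Total contribution margin = 111,400 × R$147.25 = R$16,403,650.00.
EBIT = R$16,403,650.00 − R$10,697,100 = R$5,706,550.00. Interest = R$2,645,360.00.
DOL = R$16,403,650.00 ÷ R$5,706,550.00 = 2.8745; DFL = R$5,706,550.00 ÷ R$3,061,190.00 = 1.8642.
Combined leverage = 2.8745 × 1.8642 = 5.3586.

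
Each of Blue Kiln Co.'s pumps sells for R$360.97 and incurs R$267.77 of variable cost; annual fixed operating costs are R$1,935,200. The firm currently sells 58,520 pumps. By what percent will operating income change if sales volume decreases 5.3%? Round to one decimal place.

-8.2%

Contribution at this volume is 58,520 × R$93.20 = R$5,454,064.00.
EBIT = R$5,454,064.00 − R$1,935,200 = R$3,518,864.00.
DOL = contribution ÷ EBIT = R$5,454,064.00 ÷ R$3,518,864.00 = 1.5500.
So EBIT moves 1.5500 × (-5.3%) = -8.2%.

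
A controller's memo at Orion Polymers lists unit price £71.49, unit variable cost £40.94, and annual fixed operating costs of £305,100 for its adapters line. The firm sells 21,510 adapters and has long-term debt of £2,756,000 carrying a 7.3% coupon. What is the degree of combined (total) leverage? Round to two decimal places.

Total contribution margin = 21,510 × £30.55 = £657,130.50.
Operating income = contribution − fixed costs = £657,130.50 − £305,100 = £352,030.50. Interest = £201,188.00, so EBIT − I = £150,842.50.
Degree of total leverage = total CM / (EBIT − interest) = £657,130.50 / £150,842.50 = 4.3564.

4.36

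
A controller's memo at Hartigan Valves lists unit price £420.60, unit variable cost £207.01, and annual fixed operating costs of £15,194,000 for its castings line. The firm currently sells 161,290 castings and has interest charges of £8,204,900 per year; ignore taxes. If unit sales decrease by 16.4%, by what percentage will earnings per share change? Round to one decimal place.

Contribution at this volume is 161,290 × £213.59 = £34,449,931.10.
EBIT = £34,449,931.10 − £15,194,000 = £19,255,931.10.
Interest = £8,204,900.00, so EBIT − I = £11,051,031.10.
Degree of combined leverage = contribution ÷ (EBIT − I) = £34,449,931.10 ÷ £11,051,031.10 = 3.1173.
EPS therefore changes by 3.1173 × (-16.4%) = -51.1%.

-51.1%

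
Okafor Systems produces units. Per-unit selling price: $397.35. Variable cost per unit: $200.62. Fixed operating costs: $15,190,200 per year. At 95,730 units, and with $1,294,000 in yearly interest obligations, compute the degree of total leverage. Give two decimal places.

Contribution at this volume is 95,730 × $196.73 = $18,832,962.90.
Operating income = contribution − fixed costs = $18,832,962.90 − $15,190,200 = $3,642,762.90. Interest = $1,294,000.00.
DOL = $18,832,962.90 ÷ $3,642,762.90 = 5.1700; DFL = $3,642,762.90 ÷ $2,348,762.90 = 1.5509.
DCL = DOL × DFL = 5.1700 × 1.5509 = 8.0182.

8.02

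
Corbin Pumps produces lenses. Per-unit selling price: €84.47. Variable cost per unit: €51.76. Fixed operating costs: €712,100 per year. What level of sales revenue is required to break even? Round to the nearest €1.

€1,838,920

Contribution margin per unit = €84.47 − €51.76 = €32.71, a CM ratio of €32.71 ÷ €84.47 = 0.3872.
Break-even revenue = fixed costs × price ÷ CM = €712,100 × €84.47 ÷ €32.71 = €1,838,920.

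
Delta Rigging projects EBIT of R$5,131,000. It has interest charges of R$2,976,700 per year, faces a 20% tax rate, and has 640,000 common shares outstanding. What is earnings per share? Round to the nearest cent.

R$2.69

Interest = R$2,976,700.00, so EBT = R$5,131,000 − R$2,976,700.00 = R$2,154,300.00.
Net income = R$2,154,300.00 × (1 − 0.20) = R$1,723,440.00.
Per share: R$1,723,440.00 / 640,000 shares = R$2.69.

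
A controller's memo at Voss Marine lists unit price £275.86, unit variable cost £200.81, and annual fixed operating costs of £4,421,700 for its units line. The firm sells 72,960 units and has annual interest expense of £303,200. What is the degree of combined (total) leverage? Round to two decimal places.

At 72,960 units, contribution = 72,960 × £75.05 = £5,475,648.00.
EBIT = £5,475,648.00 − £4,421,700 = £1,053,948.00. Interest = £303,200.00.
DOL = £5,475,648.00 ÷ £1,053,948.00 = 5.1954; DFL = £1,053,948.00 ÷ £750,748.00 = 1.4039.
Combined leverage = 5.1954 × 1.4039 = 7.2938.

7.29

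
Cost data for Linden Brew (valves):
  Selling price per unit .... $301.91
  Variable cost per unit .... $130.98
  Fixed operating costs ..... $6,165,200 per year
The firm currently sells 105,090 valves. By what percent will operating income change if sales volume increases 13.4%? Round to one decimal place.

At 105,090 units, contribution = 105,090 × $170.93 = $17,963,033.70.
Subtracting fixed costs: EBIT = $17,963,033.70 − $6,165,200 = $11,797,833.70.
Degree of operating leverage = $17,963,033.70 / $11,797,833.70 = 1.5226.
Operating income changes by 1.5226 × +13.4% = +20.4%.

+20.4%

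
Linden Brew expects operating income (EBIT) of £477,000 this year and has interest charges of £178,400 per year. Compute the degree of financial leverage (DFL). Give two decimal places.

Annual interest charges come to £178,400.00.
Degree of financial leverage = EBIT / (EBIT − interest) = £477,000 / £298,600.00 = 1.5975.

1.60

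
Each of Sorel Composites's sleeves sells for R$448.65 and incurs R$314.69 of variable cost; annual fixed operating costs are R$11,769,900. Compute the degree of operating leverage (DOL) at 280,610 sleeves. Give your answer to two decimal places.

1.46

Contribution at this volume is 280,610 × R$133.96 = R$37,590,515.60.
Operating income = contribution − fixed costs = R$37,590,515.60 − R$11,769,900 = R$25,820,615.60.
Degree of operating leverage = R$37,590,515.60 / R$25,820,615.60 = 1.4558.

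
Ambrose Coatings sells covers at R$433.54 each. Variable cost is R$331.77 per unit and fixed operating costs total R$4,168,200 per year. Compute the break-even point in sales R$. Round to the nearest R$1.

R$17,756,524

CM per unit = R$433.54 − R$331.77 = R$101.77; CM ratio = R$101.77 / R$433.54 = 0.2347.
Break-even sales = FC ÷ CM ratio = R$4,168,200 × R$433.54 / R$101.77 = R$17,756,524.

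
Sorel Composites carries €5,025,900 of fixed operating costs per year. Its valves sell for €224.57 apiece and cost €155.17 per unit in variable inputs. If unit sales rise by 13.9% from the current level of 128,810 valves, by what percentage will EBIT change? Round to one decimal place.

+31.8%

At 128,810 units, contribution = 128,810 × €69.40 = €8,939,414.00.
Subtracting fixed costs: EBIT = €8,939,414.00 − €5,025,900 = €3,913,514.00.
DOL = contribution ÷ EBIT = €8,939,414.00 ÷ €3,913,514.00 = 2.2842.
Operating income changes by 2.2842 × +13.9% = +31.8%.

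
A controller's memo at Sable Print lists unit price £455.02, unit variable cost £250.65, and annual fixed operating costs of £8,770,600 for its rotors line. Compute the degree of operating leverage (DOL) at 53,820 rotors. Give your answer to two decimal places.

Total contribution margin = 53,820 × £204.37 = £10,999,193.40.
EBIT = £10,999,193.40 − £8,770,600 = £2,228,593.40.
Degree of operating leverage = £10,999,193.40 / £2,228,593.40 = 4.9355.

4.94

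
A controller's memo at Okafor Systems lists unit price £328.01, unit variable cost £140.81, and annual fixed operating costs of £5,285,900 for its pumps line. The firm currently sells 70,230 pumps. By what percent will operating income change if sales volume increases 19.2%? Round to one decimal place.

At 70,230 units, contribution = 70,230 × £187.20 = £13,147,056.00.
Subtracting fixed costs: EBIT = £13,147,056.00 − £5,285,900 = £7,861,156.00.
Degree of operating leverage = £13,147,056.00 / £7,861,156.00 = 1.6724.
So EBIT moves 1.6724 × (+19.2%) = +32.1%.

+32.1%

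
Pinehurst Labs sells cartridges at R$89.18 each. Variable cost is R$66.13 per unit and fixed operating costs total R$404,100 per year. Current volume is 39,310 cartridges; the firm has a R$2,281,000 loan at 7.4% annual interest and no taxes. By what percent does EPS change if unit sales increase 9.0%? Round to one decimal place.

+24.5%

Contribution at this volume is 39,310 × R$23.05 = R$906,095.50.
Operating income = contribution − fixed costs = R$906,095.50 − R$404,100 = R$501,995.50.
After interest of R$168,794.00, pre-tax earnings = R$333,201.50.
Degree of combined leverage = contribution ÷ (EBIT − I) = R$906,095.50 ÷ R$333,201.50 = 2.7194.
EPS therefore changes by 2.7194 × (+9.0%) = +24.5%.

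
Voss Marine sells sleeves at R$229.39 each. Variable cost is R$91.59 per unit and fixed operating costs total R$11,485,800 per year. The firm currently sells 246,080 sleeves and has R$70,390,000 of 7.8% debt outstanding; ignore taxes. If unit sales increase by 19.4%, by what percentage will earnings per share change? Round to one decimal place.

At 246,080 units, contribution = 246,080 × R$137.80 = R$33,909,824.00.
Subtracting fixed costs: EBIT = R$33,909,824.00 − R$11,485,800 = R$22,424,024.00.
After interest of R$5,490,420.00, pre-tax earnings = R$16,933,604.00.
DCL = total CM / (EBIT − I) = R$33,909,824.00 / R$16,933,604.00 = 2.0025.
EPS therefore changes by 2.0025 × (+19.4%) = +38.8%.

+38.8%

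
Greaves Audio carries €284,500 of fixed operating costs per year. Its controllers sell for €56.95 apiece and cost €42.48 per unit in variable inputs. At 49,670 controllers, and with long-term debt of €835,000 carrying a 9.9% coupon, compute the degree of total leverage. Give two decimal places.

At 49,670 units, contribution = 49,670 × €14.47 = €718,724.90.
Operating income = contribution − fixed costs = €718,724.90 − €284,500 = €434,224.90. Interest = €82,665.00, so EBIT − I = €351,559.90.
Degree of total leverage = total CM / (EBIT − interest) = €718,724.90 / €351,559.90 = 2.0444.

2.04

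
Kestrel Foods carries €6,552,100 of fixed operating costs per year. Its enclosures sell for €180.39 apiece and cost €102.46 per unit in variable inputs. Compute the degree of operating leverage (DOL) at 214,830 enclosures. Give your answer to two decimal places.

Total contribution margin = 214,830 × €77.93 = €16,741,701.90.
EBIT = €16,741,701.90 − €6,552,100 = €10,189,601.90.
DOL = contribution ÷ EBIT = €16,741,701.90 ÷ €10,189,601.90 = 1.6430.

1.64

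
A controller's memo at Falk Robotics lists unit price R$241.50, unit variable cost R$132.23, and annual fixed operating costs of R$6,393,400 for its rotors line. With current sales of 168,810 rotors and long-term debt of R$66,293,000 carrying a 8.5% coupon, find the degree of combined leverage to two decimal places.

2.87

Contribution at this volume is 168,810 × R$109.27 = R$18,445,868.70.
EBIT = R$18,445,868.70 − R$6,393,400 = R$12,052,468.70. Interest = R$5,634,905.00.
DOL = R$18,445,868.70 ÷ R$12,052,468.70 = 1.5305; DFL = R$12,052,468.70 ÷ R$6,417,563.70 = 1.8780.
Combined leverage = 1.5305 × 1.8780 = 2.8743.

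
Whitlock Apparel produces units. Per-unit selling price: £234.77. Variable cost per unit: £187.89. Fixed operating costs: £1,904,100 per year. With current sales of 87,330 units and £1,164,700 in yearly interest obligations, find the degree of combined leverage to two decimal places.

3.99

Contribution at this volume is 87,330 × £46.88 = £4,094,030.40.
EBIT = £4,094,030.40 − £1,904,100 = £2,189,930.40. Interest = £1,164,700.00, so EBIT − I = £1,025,230.40.
DCL = contribution ÷ (EBIT − I) = £4,094,030.40 ÷ £1,025,230.40 = 3.9933.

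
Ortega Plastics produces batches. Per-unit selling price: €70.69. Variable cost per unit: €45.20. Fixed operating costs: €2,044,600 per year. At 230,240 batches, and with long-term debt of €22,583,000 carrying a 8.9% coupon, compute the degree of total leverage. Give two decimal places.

3.23

Total contribution margin = 230,240 × €25.49 = €5,868,817.60.
Subtracting fixed costs: EBIT = €5,868,817.60 − €2,044,600 = €3,824,217.60. Interest = €2,009,887.00, so EBIT − I = €1,814,330.60.
Degree of total leverage = total CM / (EBIT − interest) = €5,868,817.60 / €1,814,330.60 = 3.2347.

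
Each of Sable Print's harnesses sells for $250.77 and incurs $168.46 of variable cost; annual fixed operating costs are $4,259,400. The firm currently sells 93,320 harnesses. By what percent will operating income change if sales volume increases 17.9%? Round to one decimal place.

+40.2%

At 93,320 units, contribution = 93,320 × $82.31 = $7,681,169.20.
Operating income = contribution − fixed costs = $7,681,169.20 − $4,259,400 = $3,421,769.20.
DOL = contribution ÷ EBIT = $7,681,169.20 ÷ $3,421,769.20 = 2.2448.
Operating income changes by 2.2448 × +17.9% = +40.2%.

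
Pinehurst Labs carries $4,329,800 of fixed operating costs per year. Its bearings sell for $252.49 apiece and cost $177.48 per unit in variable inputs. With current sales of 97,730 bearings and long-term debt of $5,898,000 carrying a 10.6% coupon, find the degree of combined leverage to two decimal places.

3.09

Contribution at this volume is 97,730 × $75.01 = $7,330,727.30.
EBIT = $7,330,727.30 − $4,329,800 = $3,000,927.30. Interest = $625,188.00.
DOL = $7,330,727.30 ÷ $3,000,927.30 = 2.4428; DFL = $3,000,927.30 ÷ $2,375,739.30 = 1.2632.
DCL = DOL × DFL = 2.4428 × 1.2632 = 3.0857.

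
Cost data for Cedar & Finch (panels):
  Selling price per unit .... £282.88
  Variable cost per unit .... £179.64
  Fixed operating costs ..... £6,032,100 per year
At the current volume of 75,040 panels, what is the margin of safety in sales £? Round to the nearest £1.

£4,699,221

Contribution margin per unit = £282.88 − £179.64 = £103.24. Break-even units = £6,032,100 ÷ £103.24 = 58,427.93; break-even revenue = 58,427.93 × £282.88 = £16,528,094.23.
Current sales = 75,040 × £282.88 = £21,227,315.20.
Margin of safety = £21,227,315.20 − £16,528,094.23 = £4,699,221.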